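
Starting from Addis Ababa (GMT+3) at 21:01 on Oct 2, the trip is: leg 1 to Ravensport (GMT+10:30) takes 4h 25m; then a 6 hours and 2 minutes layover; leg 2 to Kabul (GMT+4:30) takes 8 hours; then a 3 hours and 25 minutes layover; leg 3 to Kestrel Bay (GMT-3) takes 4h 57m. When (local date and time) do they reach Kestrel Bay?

Convert departure to UTC: 21:01 − 3:00 = 18:01 UTC on Oct 2.
Add 4 hours and 25 minutes leg 1 → 22:26 UTC.
Add 6 hours 2 minutes layover in Ravensport → 04:28 UTC (Oct 3).
Add 8 hours leg 2 → 12:28 UTC.
Add 3 hours 25 minutes layover in Kabul → 15:53 UTC.
Add 4 hours 57 minutes leg 3 → 20:50 UTC.
Kestrel Bay is UTC−3:00, so local arrival = 20:50 − 3:00 = 17:50 on Oct 3.

17:50 on October 3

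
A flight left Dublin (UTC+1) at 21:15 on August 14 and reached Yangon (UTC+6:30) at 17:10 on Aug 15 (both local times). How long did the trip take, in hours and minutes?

Departure in UTC: 21:15 − 1:00 = 20:15 on Aug 14.
Arrival in UTC: 17:10 − 6:30 = 10:40 on Aug 15.
Elapsed = 10:40 − 20:15 (+1 day) = 14 hours 25 minutes.

14 hours 25 minutes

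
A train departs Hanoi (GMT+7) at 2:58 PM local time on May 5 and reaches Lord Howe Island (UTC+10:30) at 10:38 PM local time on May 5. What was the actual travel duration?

Departure in UTC: 2:58 PM − 7:00 = 7:58 AM on May 5.
Arrival in UTC: 10:38 PM − 10:30 = 12:08 PM on May 5.
Elapsed = 12:08 PM − 7:58 AM = 4 hours 10 minutes.

4 hours 10 minutes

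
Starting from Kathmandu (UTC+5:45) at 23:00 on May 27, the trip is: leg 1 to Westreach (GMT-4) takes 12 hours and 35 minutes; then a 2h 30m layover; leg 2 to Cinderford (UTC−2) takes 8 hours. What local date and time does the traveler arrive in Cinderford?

Convert departure to UTC: 23:00 − 5:45 = 17:15 UTC on May 27.
Add 12 hours and 35 minutes leg 1 → 05:50 UTC (May 28).
Add 2 hours 30 minutes layover in Westreach → 08:20 UTC.
Add 8 hours leg 2 → 16:20 UTC.
Cinderford is UTC−2:00, so local arrival = 16:20 − 2:00 = 14:20 on May 28.

14:20 on May 28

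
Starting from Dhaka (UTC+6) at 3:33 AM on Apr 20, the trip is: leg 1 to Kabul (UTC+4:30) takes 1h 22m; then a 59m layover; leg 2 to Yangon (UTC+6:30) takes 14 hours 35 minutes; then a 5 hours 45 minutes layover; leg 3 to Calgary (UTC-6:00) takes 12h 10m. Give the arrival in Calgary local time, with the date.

Convert departure to UTC: 3:33 AM − 6:00 = 9:33 PM UTC on Apr 19.
Add 1 hour 22 minutes leg 1 → 10:55 PM UTC.
Add 59 minutes layover in Kabul → 11:54 PM UTC.
Add 14 hours and 35 minutes leg 2 → 2:29 PM UTC (Apr 20).
Add 5 hours 45 minutes layover in Yangon → 8:14 PM UTC.
Add 12 hours and 10 minutes leg 3 → 8:24 AM UTC (Apr 21).
Calgary is UTC−6:00, so local arrival = 8:24 AM − 6:00 = 2:24 AM on Apr 21.

2:24 AM on Apr 21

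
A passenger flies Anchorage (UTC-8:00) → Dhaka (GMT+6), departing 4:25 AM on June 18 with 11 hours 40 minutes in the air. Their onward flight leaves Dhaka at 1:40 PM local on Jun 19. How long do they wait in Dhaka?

Convert departure to UTC: 4:25 AM + 8:00 = 12:25 PM UTC on Jun 18.
Add 11 hours 40 minutes flight time → 12:05 AM UTC (Jun 19).
Dhaka is UTC+6:00, so local arrival = 12:05 AM + 6:00 = 6:05 AM on Jun 19.
Layover = 1:40 PM − 6:05 AM = 7 hours 35 minutes.

7 hours 35 minutes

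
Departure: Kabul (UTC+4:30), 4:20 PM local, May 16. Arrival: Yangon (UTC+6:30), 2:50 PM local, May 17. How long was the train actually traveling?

20 hours 30 minutes

Departure in UTC: 4:20 PM − 4:30 = 11:50 AM on May 16.
Arrival in UTC: 2:50 PM − 6:30 = 8:20 AM on May 17.
Elapsed = 8:20 AM − 11:50 AM (+1 day) = 20 hours 30 minutes.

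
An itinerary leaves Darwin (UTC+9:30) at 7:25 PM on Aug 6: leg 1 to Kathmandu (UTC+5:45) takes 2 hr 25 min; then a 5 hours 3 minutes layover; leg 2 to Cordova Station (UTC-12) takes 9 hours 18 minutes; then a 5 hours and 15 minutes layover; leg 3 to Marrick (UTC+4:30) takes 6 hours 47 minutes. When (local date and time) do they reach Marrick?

Convert departure to UTC: 7:25 PM − 9:30 = 9:55 AM UTC on Aug 6.
Add 2 hours and 25 minutes leg 1 → 12:20 PM UTC.
Add 5 hours and 3 minutes layover in Kathmandu → 5:23 PM UTC.
Add 9 hours 18 minutes leg 2 → 2:41 AM UTC (Aug 7).
Add 5 hours and 15 minutes layover in Cordova Station → 7:56 AM UTC.
Add 6 hours and 47 minutes leg 3 → 2:43 PM UTC.
Marrick is UTC+4:30, so local arrival = 2:43 PM + 4:30 = 7:13 PM on Aug 7.

7:13 PM on August 7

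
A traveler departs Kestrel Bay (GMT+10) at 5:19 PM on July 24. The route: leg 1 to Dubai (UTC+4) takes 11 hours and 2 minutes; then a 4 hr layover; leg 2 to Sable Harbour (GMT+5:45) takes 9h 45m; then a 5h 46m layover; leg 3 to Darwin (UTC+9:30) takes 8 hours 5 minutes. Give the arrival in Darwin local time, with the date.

7:27 AM on July 26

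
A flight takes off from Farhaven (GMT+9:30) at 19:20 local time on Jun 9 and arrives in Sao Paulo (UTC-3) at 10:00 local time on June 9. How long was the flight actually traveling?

Sao Paulo is 12:30 behind Farhaven.
Clock-face elapsed time (ignoring zones) is −9 hours 20 minutes.
Actual elapsed = −9 hours 20 minutes + 12:30 = 3 hours 10 minutes.

3 hours 10 minutes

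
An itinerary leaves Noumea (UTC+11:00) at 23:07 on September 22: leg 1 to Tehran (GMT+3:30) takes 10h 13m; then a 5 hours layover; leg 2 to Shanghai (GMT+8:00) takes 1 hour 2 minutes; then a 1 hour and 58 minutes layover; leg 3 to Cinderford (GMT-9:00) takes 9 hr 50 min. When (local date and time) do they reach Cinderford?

Convert departure to UTC: 23:07 − 11:00 = 12:07 UTC on Sep 22.
Add 10 hours and 13 minutes leg 1 → 22:20 UTC.
Add 5 hours layover in Tehran → 03:20 UTC (Sep 23).
Add 1 hour and 2 minutes leg 2 → 04:22 UTC.
Add 1 hour and 58 minutes layover in Shanghai → 06:20 UTC.
Add 9 hours 50 minutes leg 3 → 16:10 UTC.
Cinderford is UTC−9:00, so local arrival = 16:10 − 9:00 = 07:10 on Sep 23.

07:10 on Sep 23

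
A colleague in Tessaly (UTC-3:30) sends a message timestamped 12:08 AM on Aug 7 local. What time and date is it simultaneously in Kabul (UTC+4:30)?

8:08 AM on August 7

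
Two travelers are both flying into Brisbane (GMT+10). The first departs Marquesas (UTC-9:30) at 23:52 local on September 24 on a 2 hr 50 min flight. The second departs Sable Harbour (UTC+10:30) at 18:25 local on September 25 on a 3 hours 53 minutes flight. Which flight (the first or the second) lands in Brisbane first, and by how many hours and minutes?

Flight 1 in UTC: 23:52 + 9:30 = 09:22 on Sep 25.
+2 hours and 50 minutes → arrive 12:12 UTC on Sep 25.
Flight 2 in UTC: 18:25 − 10:30 = 07:55 on Sep 25.
+3 hours 53 minutes → arrive 11:48 UTC on Sep 25.
Flight 2 lands earlier by 24 minutes.

the second, by 24 minutes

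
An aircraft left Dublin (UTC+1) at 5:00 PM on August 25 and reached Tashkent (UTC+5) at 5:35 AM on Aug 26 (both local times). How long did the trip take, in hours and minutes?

Tashkent is 4:00 ahead of Dublin.
Clock-face elapsed time (ignoring zones) is 12 hours 35 minutes.
Actual elapsed = 12 hours 35 minutes − 4:00 = 8 hours 35 minutes.

8 hours 35 minutes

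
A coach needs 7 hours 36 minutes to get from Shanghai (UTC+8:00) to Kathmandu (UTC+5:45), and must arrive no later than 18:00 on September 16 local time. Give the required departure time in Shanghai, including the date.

12:39 on September 16

Target arrival in UTC: 18:00 − 5:45 = 12:15 on Sep 16.
Subtract 7 hours 36 minutes → departure 04:39 UTC on Sep 16.
Shanghai is UTC+8:00: 04:39 + 8:00 = 12:39 on Sep 16.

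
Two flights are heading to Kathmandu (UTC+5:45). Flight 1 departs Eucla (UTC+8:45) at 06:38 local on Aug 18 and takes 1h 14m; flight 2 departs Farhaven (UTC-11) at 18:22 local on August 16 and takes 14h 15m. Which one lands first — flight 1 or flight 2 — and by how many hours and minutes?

Flight 1 in UTC: 06:38 − 8:45 = 21:53 on Aug 17.
+1 hour 14 minutes → arrive 23:07 UTC on Aug 17.
Flight 2 in UTC: 18:22 + 11:00 = 05:22 on Aug 17.
+14 hours 15 minutes → arrive 19:37 UTC on Aug 17.
Flight 2 lands earlier by 3 hours 30 minutes.

the second, by 3 hours 30 minutes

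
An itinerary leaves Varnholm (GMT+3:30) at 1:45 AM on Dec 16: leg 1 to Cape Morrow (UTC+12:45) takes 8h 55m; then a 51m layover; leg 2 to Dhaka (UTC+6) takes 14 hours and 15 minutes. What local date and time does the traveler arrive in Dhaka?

4:16 AM on Dec 17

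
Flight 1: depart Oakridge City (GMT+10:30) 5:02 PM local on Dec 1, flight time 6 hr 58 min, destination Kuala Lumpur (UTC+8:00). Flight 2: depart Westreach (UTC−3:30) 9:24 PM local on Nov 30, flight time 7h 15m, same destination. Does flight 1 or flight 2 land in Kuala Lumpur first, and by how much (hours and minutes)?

the second, by 5 hours 21 minutes

Flight 1 in UTC: 5:02 PM − 10:30 = 6:32 AM on Dec 1.
+6 hours and 58 minutes → arrive 1:30 PM UTC on Dec 1.
Flight 2 in UTC: 9:24 PM + 3:30 = 12:54 AM on Dec 1.
+7 hours 15 minutes → arrive 8:09 AM UTC on Dec 1.
Flight 2 lands earlier by 5 hours 21 minutes.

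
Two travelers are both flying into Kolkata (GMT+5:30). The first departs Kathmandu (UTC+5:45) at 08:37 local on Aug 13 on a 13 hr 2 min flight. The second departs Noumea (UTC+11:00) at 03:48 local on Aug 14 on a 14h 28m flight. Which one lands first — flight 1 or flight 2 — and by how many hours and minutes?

the first, by 15 hours 22 minutes

Flight 1 in UTC: 08:37 − 5:45 = 02:52 on Aug 13.
+13 hours 2 minutes → arrive 15:54 UTC on Aug 13.
Flight 2 in UTC: 03:48 − 11:00 = 16:48 on Aug 13.
+14 hours 28 minutes → arrive 07:16 UTC on Aug 14.
Flight 1 lands earlier by 15 hours 22 minutes.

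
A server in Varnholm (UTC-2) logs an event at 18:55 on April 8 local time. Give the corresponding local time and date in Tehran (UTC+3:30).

Tehran is 5:30 ahead of Varnholm.
Shift by the zone difference: 18:55 + 5:30 = 00:25 on Apr 9 in Tehran.

00:25 on April 9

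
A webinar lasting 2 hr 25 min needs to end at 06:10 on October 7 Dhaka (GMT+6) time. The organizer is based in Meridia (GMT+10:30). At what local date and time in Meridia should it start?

08:15 on October 7

Target end time in UTC: 06:10 − 6:00 = 00:10 on Oct 7.
Subtract 2 hours and 25 minutes → start 21:45 UTC on Oct 6.
Meridia is UTC+10:30: 21:45 + 10:30 = 08:15 on Oct 7.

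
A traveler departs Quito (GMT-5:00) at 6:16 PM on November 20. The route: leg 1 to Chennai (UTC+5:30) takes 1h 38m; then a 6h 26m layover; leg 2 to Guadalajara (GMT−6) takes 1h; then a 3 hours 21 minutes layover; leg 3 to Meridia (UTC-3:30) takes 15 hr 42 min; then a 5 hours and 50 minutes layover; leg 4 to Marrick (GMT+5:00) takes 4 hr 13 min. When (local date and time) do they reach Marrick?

6:26 PM on Nov 22

Convert departure to UTC: 6:16 PM + 5:00 = 11:16 PM UTC on Nov 20.
Add 1 hour and 38 minutes leg 1 → 12:54 AM UTC (Nov 21).
Add 6 hours and 26 minutes layover in Chennai → 7:20 AM UTC.
Add 1 hour leg 2 → 8:20 AM UTC.
Add 3 hours and 21 minutes layover in Guadalajara → 11:41 AM UTC.
Add 15 hours 42 minutes leg 3 → 3:23 AM UTC (Nov 22).
Add 5 hours and 50 minutes layover in Meridia → 9:13 AM UTC.
Add 4 hours 13 minutes leg 4 → 1:26 PM UTC.
Marrick is UTC+5:00, so local arrival = 1:26 PM + 5:00 = 6:26 PM on Nov 22.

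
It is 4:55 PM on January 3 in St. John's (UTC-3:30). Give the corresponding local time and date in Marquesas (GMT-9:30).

10:55 AM on January 3

Marquesas is 6:00 behind St. John's.
Shift by the zone difference: 4:55 PM − 6:00 = 10:55 AM on Jan 3 in Marquesas.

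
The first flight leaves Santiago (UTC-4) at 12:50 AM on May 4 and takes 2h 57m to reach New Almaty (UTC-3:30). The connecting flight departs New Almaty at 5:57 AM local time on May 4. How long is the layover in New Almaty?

Convert departure to UTC: 12:50 AM + 4:00 = 4:50 AM UTC on May 4.
Add 2 hours 57 minutes flight time → 7:47 AM UTC.
New Almaty is UTC−3:30, so local arrival = 7:47 AM − 3:30 = 4:17 AM on May 4.
Layover = 5:57 AM − 4:17 AM = 1 hour 40 minutes.

1 hour 40 minutes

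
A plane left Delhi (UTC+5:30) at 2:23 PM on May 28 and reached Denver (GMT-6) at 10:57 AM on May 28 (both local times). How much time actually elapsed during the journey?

8 hours 4 minutes

Departure in UTC: 2:23 PM − 5:30 = 8:53 AM on May 28.
Arrival in UTC: 10:57 AM + 6:00 = 4:57 PM on May 28.
Elapsed = 4:57 PM − 8:53 AM = 8 hours 4 minutes.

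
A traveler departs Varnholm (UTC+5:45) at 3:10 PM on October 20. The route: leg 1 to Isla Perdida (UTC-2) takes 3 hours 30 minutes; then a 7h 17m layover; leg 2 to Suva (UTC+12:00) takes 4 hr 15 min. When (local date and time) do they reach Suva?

12:27 PM on October 21

Convert departure to UTC: 3:10 PM − 5:45 = 9:25 AM UTC on Oct 20.
Add 3 hours 30 minutes leg 1 → 12:55 PM UTC.
Add 7 hours 17 minutes layover in Isla Perdida → 8:12 PM UTC.
Add 4 hours and 15 minutes leg 2 → 12:27 AM UTC (Oct 21).
Suva is UTC+12:00, so local arrival = 12:27 AM + 12:00 = 12:27 PM on Oct 21.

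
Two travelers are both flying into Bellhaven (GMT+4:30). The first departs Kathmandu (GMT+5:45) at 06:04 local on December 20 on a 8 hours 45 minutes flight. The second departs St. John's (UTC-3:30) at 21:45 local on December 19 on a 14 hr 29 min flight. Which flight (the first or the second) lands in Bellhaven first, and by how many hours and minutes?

the first, by 6 hours 40 minutes

Flight 1 in UTC: 06:04 − 5:45 = 00:19 on Dec 20.
+8 hours 45 minutes → arrive 09:04 UTC on Dec 20.
Flight 2 in UTC: 21:45 + 3:30 = 01:15 on Dec 20.
+14 hours and 29 minutes → arrive 15:44 UTC on Dec 20.
Flight 1 lands earlier by 6 hours 40 minutes.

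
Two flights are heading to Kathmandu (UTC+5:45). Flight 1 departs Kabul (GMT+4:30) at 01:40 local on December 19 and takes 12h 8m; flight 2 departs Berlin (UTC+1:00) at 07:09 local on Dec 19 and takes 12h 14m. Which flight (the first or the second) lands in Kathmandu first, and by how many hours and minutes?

the first, by 9 hours 5 minutes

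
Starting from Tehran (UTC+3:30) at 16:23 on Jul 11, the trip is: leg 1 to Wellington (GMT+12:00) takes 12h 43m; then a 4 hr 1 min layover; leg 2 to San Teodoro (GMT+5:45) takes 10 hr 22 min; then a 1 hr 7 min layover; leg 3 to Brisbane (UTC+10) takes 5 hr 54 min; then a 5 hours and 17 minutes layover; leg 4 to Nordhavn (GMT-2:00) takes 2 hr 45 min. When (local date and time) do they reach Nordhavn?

Convert departure to UTC: 16:23 − 3:30 = 12:53 UTC on Jul 11.
Add 12 hours 43 minutes leg 1 → 01:36 UTC (Jul 12).
Add 4 hours 1 minute layover in Wellington → 05:37 UTC.
Add 10 hours 22 minutes leg 2 → 15:59 UTC.
Add 1 hour 7 minutes layover in San Teodoro → 17:06 UTC.
Add 5 hours 54 minutes leg 3 → 23:00 UTC.
Add 5 hours and 17 minutes layover in Brisbane → 04:17 UTC (Jul 13).
Add 2 hours and 45 minutes leg 4 → 07:02 UTC.
Nordhavn is UTC−2:00, so local arrival = 07:02 − 2:00 = 05:02 on Jul 13.

05:02 on July 13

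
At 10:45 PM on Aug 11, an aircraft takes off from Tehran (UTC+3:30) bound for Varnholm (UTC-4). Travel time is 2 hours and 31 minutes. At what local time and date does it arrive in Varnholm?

Convert departure to UTC: 10:45 PM − 3:30 = 7:15 PM UTC on Aug 11.
Add 2 hours 31 minutes travel time → 9:46 PM UTC.
Varnholm is UTC−4:00, so local arrival = 9:46 PM − 4:00 = 5:46 PM on Aug 11.

5:46 PM on August 11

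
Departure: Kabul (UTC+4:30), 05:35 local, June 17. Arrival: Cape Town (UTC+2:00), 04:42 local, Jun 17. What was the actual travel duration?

Cape Town is 2:30 behind Kabul.
Clock-face elapsed time (ignoring zones) is −53 minutes.
Actual elapsed = −53 minutes + 2:30 = 1 hour 37 minutes.

1 hour 37 minutes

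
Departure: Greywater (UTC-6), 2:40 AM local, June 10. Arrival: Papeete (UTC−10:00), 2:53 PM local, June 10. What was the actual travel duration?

16 hours 13 minutes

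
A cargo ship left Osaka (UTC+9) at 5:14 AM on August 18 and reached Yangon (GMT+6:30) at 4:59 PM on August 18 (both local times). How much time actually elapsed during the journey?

14 hours 15 minutes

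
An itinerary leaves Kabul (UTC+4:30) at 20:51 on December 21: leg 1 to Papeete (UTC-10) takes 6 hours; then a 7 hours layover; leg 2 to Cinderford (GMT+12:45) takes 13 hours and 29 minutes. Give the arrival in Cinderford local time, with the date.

07:35 on Dec 23

Convert departure to UTC: 20:51 − 4:30 = 16:21 UTC on Dec 21.
Add 6 hours leg 1 → 22:21 UTC.
Add 7 hours layover in Papeete → 05:21 UTC (Dec 22).
Add 13 hours and 29 minutes leg 2 → 18:50 UTC.
Cinderford is UTC+12:45, so local arrival = 18:50 + 12:45 = 07:35 on Dec 23.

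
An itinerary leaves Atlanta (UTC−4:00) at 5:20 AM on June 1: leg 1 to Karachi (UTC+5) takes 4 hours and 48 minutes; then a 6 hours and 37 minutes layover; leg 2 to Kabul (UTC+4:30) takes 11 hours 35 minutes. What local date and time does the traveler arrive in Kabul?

Convert departure to UTC: 5:20 AM + 4:00 = 9:20 AM UTC on Jun 1.
Add 4 hours and 48 minutes leg 1 → 2:08 PM UTC.
Add 6 hours and 37 minutes layover in Karachi → 8:45 PM UTC.
Add 11 hours 35 minutes leg 2 → 8:20 AM UTC (Jun 2).
Kabul is UTC+4:30, so local arrival = 8:20 AM + 4:30 = 12:50 PM on Jun 2.

12:50 PM on Jun 2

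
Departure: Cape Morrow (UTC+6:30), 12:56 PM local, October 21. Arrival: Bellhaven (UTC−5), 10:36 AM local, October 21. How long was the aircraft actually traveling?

9 hours 10 minutes

Departure in UTC: 12:56 PM − 6:30 = 6:26 AM on Oct 21.
Arrival in UTC: 10:36 AM + 5:00 = 3:36 PM on Oct 21.
Elapsed = 3:36 PM − 6:26 AM = 9 hours 10 minutes.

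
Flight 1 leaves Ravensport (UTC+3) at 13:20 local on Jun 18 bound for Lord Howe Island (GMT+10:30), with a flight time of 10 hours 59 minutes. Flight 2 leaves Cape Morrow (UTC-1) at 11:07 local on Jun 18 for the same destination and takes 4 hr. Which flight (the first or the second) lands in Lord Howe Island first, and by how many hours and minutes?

the second, by 5 hours 12 minutes

Flight 1 in UTC: 13:20 − 3:00 = 10:20 on Jun 18.
+10 hours 59 minutes → arrive 21:19 UTC on Jun 18.
Flight 2 in UTC: 11:07 + 1:00 = 12:07 on Jun 18.
+4 hours → arrive 16:07 UTC on Jun 18.
Flight 2 lands earlier by 5 hours 12 minutes.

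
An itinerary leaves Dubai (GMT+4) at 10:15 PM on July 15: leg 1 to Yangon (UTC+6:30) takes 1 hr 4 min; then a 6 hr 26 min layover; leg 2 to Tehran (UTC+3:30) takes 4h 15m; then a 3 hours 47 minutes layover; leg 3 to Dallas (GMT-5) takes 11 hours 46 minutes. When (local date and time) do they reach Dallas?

4:33 PM on July 16

Convert departure to UTC: 10:15 PM − 4:00 = 6:15 PM UTC on Jul 15.
Add 1 hour and 4 minutes leg 1 → 7:19 PM UTC.
Add 6 hours and 26 minutes layover in Yangon → 1:45 AM UTC (Jul 16).
Add 4 hours 15 minutes leg 2 → 6:00 AM UTC.
Add 3 hours 47 minutes layover in Tehran → 9:47 AM UTC.
Add 11 hours 46 minutes leg 3 → 9:33 PM UTC.
Dallas is UTC−5:00, so local arrival = 9:33 PM − 5:00 = 4:33 PM on Jul 16.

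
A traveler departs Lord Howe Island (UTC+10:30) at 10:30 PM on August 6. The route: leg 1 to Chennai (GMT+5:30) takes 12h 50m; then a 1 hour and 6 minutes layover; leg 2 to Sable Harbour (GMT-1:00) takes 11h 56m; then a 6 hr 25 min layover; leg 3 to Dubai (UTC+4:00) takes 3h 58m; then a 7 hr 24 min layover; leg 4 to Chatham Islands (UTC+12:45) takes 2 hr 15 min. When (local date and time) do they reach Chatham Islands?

10:39 PM on August 8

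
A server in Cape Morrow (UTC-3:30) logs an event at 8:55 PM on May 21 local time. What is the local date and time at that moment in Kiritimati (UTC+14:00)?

In UTC: 8:55 PM + 3:30 = 12:25 AM on May 22.
Kiritimati is UTC+14:00: 12:25 AM + 14:00 = 2:25 PM on May 22.

2:25 PM on May 22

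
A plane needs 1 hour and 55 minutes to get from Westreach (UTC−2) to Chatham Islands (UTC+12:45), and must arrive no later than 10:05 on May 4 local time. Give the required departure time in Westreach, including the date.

17:25 on May 3

Target arrival in UTC: 10:05 − 12:45 = 21:20 on May 3.
Subtract 1 hour 55 minutes → departure 19:25 UTC on May 3.
Westreach is UTC−2:00: 19:25 − 2:00 = 17:25 on May 3.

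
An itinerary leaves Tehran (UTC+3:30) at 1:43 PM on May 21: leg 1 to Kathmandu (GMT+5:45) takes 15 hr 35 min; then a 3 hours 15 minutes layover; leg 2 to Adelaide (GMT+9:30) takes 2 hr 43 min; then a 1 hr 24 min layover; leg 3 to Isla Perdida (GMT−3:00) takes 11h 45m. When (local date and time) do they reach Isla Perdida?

5:55 PM on May 22

Convert departure to UTC: 1:43 PM − 3:30 = 10:13 AM UTC on May 21.
Add 15 hours and 35 minutes leg 1 → 1:48 AM UTC (May 22).
Add 3 hours 15 minutes layover in Kathmandu → 5:03 AM UTC.
Add 2 hours and 43 minutes leg 2 → 7:46 AM UTC.
Add 1 hour 24 minutes layover in Adelaide → 9:10 AM UTC.
Add 11 hours and 45 minutes leg 3 → 8:55 PM UTC.
Isla Perdida is UTC−3:00, so local arrival = 8:55 PM − 3:00 = 5:55 PM on May 22.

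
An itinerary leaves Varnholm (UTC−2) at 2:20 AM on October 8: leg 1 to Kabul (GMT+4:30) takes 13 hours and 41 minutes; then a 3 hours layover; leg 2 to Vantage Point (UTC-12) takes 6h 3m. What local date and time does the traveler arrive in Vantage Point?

Convert departure to UTC: 2:20 AM + 2:00 = 4:20 AM UTC on Oct 8.
Add 13 hours and 41 minutes leg 1 → 6:01 PM UTC.
Add 3 hours layover in Kabul → 9:01 PM UTC.
Add 6 hours 3 minutes leg 2 → 3:04 AM UTC (Oct 9).
Vantage Point is UTC−12:00, so local arrival = 3:04 AM − 12:00 = 3:04 PM on Oct 8.

3:04 PM on October 8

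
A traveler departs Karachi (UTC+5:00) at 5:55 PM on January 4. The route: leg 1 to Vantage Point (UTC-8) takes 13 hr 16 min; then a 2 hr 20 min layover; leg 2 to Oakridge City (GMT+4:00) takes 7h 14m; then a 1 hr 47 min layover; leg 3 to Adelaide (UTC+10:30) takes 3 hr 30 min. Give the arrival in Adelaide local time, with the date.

Convert departure to UTC: 5:55 PM − 5:00 = 12:55 PM UTC on Jan 4.
Add 13 hours and 16 minutes leg 1 → 2:11 AM UTC (Jan 5).
Add 2 hours 20 minutes layover in Vantage Point → 4:31 AM UTC.
Add 7 hours 14 minutes leg 2 → 11:45 AM UTC.
Add 1 hour 47 minutes layover in Oakridge City → 1:32 PM UTC.
Add 3 hours and 30 minutes leg 3 → 5:02 PM UTC.
Adelaide is UTC+10:30, so local arrival = 5:02 PM + 10:30 = 3:32 AM on Jan 6.

3:32 AM on January 6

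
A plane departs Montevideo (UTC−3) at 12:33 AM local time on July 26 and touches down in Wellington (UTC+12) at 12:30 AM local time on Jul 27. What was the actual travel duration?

8 hours 57 minutes

Departure in UTC: 12:33 AM + 3:00 = 3:33 AM on Jul 26.
Arrival in UTC: 12:30 AM − 12:00 = 12:30 PM on Jul 26.
Elapsed = 12:30 PM − 3:33 AM = 8 hours 57 minutes.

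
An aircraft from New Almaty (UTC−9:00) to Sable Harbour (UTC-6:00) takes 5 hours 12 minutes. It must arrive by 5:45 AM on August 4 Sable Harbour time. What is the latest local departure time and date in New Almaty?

Target arrival in UTC: 5:45 AM + 6:00 = 11:45 AM on Aug 4.
Subtract 5 hours 12 minutes → departure 6:33 AM UTC on Aug 4.
New Almaty is UTC−9:00: 6:33 AM − 9:00 = 9:33 PM on Aug 3.

9:33 PM on August 3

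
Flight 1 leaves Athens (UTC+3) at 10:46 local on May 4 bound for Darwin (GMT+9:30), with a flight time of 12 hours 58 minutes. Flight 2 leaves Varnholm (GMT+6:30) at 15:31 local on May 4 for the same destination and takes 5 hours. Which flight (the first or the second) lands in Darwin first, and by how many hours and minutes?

the second, by 6 hours 43 minutes

Flight 1 in UTC: 10:46 − 3:00 = 07:46 on May 4.
+12 hours 58 minutes → arrive 20:44 UTC on May 4.
Flight 2 in UTC: 15:31 − 6:30 = 09:01 on May 4.
+5 hours → arrive 14:01 UTC on May 4.
Flight 2 lands earlier by 6 hours 43 minutes.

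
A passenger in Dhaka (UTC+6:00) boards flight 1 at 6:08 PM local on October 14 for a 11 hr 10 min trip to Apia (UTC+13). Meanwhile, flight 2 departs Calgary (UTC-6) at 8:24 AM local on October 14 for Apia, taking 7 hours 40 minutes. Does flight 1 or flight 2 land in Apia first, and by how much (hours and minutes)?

the second, by 1 hour 14 minutes

Flight 1 in UTC: 6:08 PM − 6:00 = 12:08 PM on Oct 14.
+11 hours 10 minutes → arrive 11:18 PM UTC on Oct 14.
Flight 2 in UTC: 8:24 AM + 6:00 = 2:24 PM on Oct 14.
+7 hours and 40 minutes → arrive 10:04 PM UTC on Oct 14.
Flight 2 lands earlier by 1 hour 14 minutes.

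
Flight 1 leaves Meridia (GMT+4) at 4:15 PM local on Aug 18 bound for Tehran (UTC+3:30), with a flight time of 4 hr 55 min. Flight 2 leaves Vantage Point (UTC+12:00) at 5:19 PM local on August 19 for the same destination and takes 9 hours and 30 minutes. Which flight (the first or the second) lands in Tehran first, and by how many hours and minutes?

Flight 1 in UTC: 4:15 PM − 4:00 = 12:15 PM on Aug 18.
+4 hours and 55 minutes → arrive 5:10 PM UTC on Aug 18.
Flight 2 in UTC: 5:19 PM − 12:00 = 5:19 AM on Aug 19.
+9 hours 30 minutes → arrive 2:49 PM UTC on Aug 19.
Flight 1 lands earlier by 21 hours 39 minutes.

the first, by 21 hours 39 minutes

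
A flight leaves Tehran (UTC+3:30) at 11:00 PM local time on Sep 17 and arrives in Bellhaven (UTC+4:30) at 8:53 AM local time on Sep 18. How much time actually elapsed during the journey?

8 hours 53 minutes

Departure in UTC: 11:00 PM − 3:30 = 7:30 PM on Sep 17.
Arrival in UTC: 8:53 AM − 4:30 = 4:23 AM on Sep 18.
Elapsed = 4:23 AM − 7:30 PM (+1 day) = 8 hours 53 minutes.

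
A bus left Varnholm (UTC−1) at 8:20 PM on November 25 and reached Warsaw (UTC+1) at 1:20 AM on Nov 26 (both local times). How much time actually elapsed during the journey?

Departure in UTC: 8:20 PM + 1:00 = 9:20 PM on Nov 25.
Arrival in UTC: 1:20 AM − 1:00 = 12:20 AM on Nov 26.
Elapsed = 12:20 AM − 9:20 PM (+1 day) = 3 hours.

3 hours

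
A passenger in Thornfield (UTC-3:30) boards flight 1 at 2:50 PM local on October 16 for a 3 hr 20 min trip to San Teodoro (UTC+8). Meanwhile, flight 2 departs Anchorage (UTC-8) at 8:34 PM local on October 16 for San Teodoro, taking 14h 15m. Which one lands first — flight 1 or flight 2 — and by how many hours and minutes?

the first, by 21 hours 9 minutes

Flight 1 in UTC: 2:50 PM + 3:30 = 6:20 PM on Oct 16.
+3 hours and 20 minutes → arrive 9:40 PM UTC on Oct 16.
Flight 2 in UTC: 8:34 PM + 8:00 = 4:34 AM on Oct 17.
+14 hours 15 minutes → arrive 6:49 PM UTC on Oct 17.
Flight 1 lands earlier by 21 hours 9 minutes.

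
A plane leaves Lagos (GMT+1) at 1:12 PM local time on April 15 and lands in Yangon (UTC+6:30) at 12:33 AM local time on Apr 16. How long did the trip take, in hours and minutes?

5 hours 51 minutes

Departure in UTC: 1:12 PM − 1:00 = 12:12 PM on Apr 15.
Arrival in UTC: 12:33 AM − 6:30 = 6:03 PM on Apr 15.
Elapsed = 6:03 PM − 12:12 PM = 5 hours 51 minutes.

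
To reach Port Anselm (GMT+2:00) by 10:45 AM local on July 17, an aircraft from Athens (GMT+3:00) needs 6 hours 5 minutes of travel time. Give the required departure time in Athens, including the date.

5:40 AM on July 17

Target arrival in UTC: 10:45 AM − 2:00 = 8:45 AM on Jul 17.
Subtract 6 hours and 5 minutes → departure 2:40 AM UTC on Jul 17.
Athens is UTC+3:00: 2:40 AM + 3:00 = 5:40 AM on Jul 17.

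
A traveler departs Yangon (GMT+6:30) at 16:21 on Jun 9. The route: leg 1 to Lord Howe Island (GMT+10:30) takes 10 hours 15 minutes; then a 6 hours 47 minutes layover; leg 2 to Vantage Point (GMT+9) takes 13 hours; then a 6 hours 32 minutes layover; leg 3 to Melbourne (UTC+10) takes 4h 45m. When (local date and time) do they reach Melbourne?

Convert departure to UTC: 16:21 − 6:30 = 09:51 UTC on Jun 9.
Add 10 hours and 15 minutes leg 1 → 20:06 UTC.
Add 6 hours and 47 minutes layover in Lord Howe Island → 02:53 UTC (Jun 10).
Add 13 hours leg 2 → 15:53 UTC.
Add 6 hours and 32 minutes layover in Vantage Point → 22:25 UTC.
Add 4 hours and 45 minutes leg 3 → 03:10 UTC (Jun 11).
Melbourne is UTC+10:00, so local arrival = 03:10 + 10:00 = 13:10 on Jun 11.

13:10 on Jun 11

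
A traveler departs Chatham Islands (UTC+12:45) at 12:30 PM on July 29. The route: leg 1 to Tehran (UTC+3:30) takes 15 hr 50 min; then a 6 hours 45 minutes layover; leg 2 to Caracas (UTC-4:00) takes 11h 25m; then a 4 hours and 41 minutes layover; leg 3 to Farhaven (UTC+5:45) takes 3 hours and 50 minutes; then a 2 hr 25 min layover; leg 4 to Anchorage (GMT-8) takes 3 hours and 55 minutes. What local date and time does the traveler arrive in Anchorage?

Convert departure to UTC: 12:30 PM − 12:45 = 11:45 PM UTC on Jul 28.
Add 15 hours and 50 minutes leg 1 → 3:35 PM UTC (Jul 29).
Add 6 hours 45 minutes layover in Tehran → 10:20 PM UTC.
Add 11 hours and 25 minutes leg 2 → 9:45 AM UTC (Jul 30).
Add 4 hours 41 minutes layover in Caracas → 2:26 PM UTC.
Add 3 hours and 50 minutes leg 3 → 6:16 PM UTC.
Add 2 hours 25 minutes layover in Farhaven → 8:41 PM UTC.
Add 3 hours 55 minutes leg 4 → 12:36 AM UTC (Jul 31).
Anchorage is UTC−8:00, so local arrival = 12:36 AM − 8:00 = 4:36 PM on Jul 30.

4:36 PM on July 30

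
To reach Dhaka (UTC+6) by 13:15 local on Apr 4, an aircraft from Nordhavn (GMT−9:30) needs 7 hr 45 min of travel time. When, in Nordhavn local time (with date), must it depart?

Target arrival in UTC: 13:15 − 6:00 = 07:15 on Apr 4.
Subtract 7 hours 45 minutes → departure 23:30 UTC on Apr 3.
Nordhavn is UTC−9:30: 23:30 − 9:30 = 14:00 on Apr 3.

14:00 on April 3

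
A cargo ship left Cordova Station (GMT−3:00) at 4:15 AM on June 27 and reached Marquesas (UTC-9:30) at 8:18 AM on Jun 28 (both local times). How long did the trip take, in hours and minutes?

34 hours 33 minutes

Departure in UTC: 4:15 AM + 3:00 = 7:15 AM on Jun 27.
Arrival in UTC: 8:18 AM + 9:30 = 5:48 PM on Jun 28.
Elapsed = 5:48 PM − 7:15 AM (+1 day) = 34 hours 33 minutes.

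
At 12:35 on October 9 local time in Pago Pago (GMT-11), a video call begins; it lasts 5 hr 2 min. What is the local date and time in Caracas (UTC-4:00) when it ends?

00:37 on Oct 10

Convert start to UTC: 12:35 + 11:00 = 23:35 UTC on Oct 9.
Add 5 hours 2 minutes duration → 04:37 UTC (Oct 10).
Caracas is UTC−4:00, so local end time = 04:37 − 4:00 = 00:37 on Oct 10.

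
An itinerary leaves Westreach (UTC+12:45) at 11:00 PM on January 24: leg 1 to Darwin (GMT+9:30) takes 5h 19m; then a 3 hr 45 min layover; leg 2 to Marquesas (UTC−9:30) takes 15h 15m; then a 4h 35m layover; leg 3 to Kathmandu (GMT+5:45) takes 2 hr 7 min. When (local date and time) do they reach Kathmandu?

11:01 PM on January 25

Convert departure to UTC: 11:00 PM − 12:45 = 10:15 AM UTC on Jan 24.
Add 5 hours 19 minutes leg 1 → 3:34 PM UTC.
Add 3 hours 45 minutes layover in Darwin → 7:19 PM UTC.
Add 15 hours and 15 minutes leg 2 → 10:34 AM UTC (Jan 25).
Add 4 hours 35 minutes layover in Marquesas → 3:09 PM UTC.
Add 2 hours and 7 minutes leg 3 → 5:16 PM UTC.
Kathmandu is UTC+5:45, so local arrival = 5:16 PM + 5:45 = 11:01 PM on Jan 25.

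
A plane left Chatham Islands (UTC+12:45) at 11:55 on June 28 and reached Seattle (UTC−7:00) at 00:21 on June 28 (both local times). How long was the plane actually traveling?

8 hours 11 minutes

Seattle is 19:45 behind Chatham Islands.
Clock-face elapsed time (ignoring zones) is −11 hours 34 minutes.
Actual elapsed = −11 hours 34 minutes + 19:45 = 8 hours 11 minutes.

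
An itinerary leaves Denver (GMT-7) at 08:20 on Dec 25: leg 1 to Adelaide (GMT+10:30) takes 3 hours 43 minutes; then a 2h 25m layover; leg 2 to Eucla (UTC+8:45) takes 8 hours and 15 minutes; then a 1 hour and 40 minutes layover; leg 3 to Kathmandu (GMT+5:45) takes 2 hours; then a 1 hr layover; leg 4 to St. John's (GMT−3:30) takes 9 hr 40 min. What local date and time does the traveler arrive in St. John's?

16:33 on Dec 26

Convert departure to UTC: 08:20 + 7:00 = 15:20 UTC on Dec 25.
Add 3 hours and 43 minutes leg 1 → 19:03 UTC.
Add 2 hours and 25 minutes layover in Adelaide → 21:28 UTC.
Add 8 hours 15 minutes leg 2 → 05:43 UTC (Dec 26).
Add 1 hour 40 minutes layover in Eucla → 07:23 UTC.
Add 2 hours leg 3 → 09:23 UTC.
Add 1 hour layover in Kathmandu → 10:23 UTC.
Add 9 hours and 40 minutes leg 4 → 20:03 UTC.
St. John's is UTC−3:30, so local arrival = 20:03 − 3:30 = 16:33 on Dec 26.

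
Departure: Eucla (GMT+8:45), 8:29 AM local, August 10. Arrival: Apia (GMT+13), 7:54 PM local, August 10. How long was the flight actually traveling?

7 hours 10 minutes

Departure in UTC: 8:29 AM − 8:45 = 11:44 PM on Aug 9.
Arrival in UTC: 7:54 PM − 13:00 = 6:54 AM on Aug 10.
Elapsed = 6:54 AM − 11:44 PM (+1 day) = 7 hours 10 minutes.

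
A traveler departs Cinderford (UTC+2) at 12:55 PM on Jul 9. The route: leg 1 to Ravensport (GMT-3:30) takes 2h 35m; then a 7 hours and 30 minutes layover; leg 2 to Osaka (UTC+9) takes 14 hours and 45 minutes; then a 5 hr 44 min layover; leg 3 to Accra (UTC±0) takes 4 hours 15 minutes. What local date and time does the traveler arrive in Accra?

Convert departure to UTC: 12:55 PM − 2:00 = 10:55 AM UTC on Jul 9.
Add 2 hours 35 minutes leg 1 → 1:30 PM UTC.
Add 7 hours 30 minutes layover in Ravensport → 9:00 PM UTC.
Add 14 hours 45 minutes leg 2 → 11:45 AM UTC (Jul 10).
Add 5 hours and 44 minutes layover in Osaka → 5:29 PM UTC.
Add 4 hours and 15 minutes leg 3 → 9:44 PM UTC.
Accra is UTC+0, so local arrival is the same: 9:44 PM on Jul 10.

9:44 PM on Jul 10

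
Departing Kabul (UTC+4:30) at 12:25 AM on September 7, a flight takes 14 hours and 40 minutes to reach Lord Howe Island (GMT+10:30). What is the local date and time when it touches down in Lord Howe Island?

9:05 PM on September 7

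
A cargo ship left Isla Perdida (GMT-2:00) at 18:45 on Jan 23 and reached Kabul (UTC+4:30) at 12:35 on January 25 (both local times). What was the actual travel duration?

Departure in UTC: 18:45 + 2:00 = 20:45 on Jan 23.
Arrival in UTC: 12:35 − 4:30 = 08:05 on Jan 25.
Elapsed = 08:05 − 20:45 (+2 days) = 35 hours 20 minutes.

35 hours 20 minutes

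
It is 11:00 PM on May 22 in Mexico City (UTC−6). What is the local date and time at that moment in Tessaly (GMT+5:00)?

In UTC: 11:00 PM + 6:00 = 5:00 AM on May 23.
Tessaly is UTC+5:00: 5:00 AM + 5:00 = 10:00 AM on May 23.

10:00 AM on May 23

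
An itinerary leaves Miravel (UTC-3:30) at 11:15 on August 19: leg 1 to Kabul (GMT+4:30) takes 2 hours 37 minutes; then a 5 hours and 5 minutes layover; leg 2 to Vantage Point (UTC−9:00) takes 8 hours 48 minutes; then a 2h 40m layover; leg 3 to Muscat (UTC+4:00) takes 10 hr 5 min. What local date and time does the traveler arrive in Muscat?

Convert departure to UTC: 11:15 + 3:30 = 14:45 UTC on Aug 19.
Add 2 hours and 37 minutes leg 1 → 17:22 UTC.
Add 5 hours and 5 minutes layover in Kabul → 22:27 UTC.
Add 8 hours 48 minutes leg 2 → 07:15 UTC (Aug 20).
Add 2 hours 40 minutes layover in Vantage Point → 09:55 UTC.
Add 10 hours and 5 minutes leg 3 → 20:00 UTC.
Muscat is UTC+4:00, so local arrival = 20:00 + 4:00 = 00:00 on Aug 21.

00:00 on August 21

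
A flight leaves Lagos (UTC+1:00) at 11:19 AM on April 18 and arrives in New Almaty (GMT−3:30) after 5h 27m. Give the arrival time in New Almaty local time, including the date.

Convert departure to UTC: 11:19 AM − 1:00 = 10:19 AM UTC on Apr 18.
Add 5 hours and 27 minutes travel time → 3:46 PM UTC.
New Almaty is UTC−3:30, so local arrival = 3:46 PM − 3:30 = 12:16 PM on Apr 18.

12:16 PM on April 18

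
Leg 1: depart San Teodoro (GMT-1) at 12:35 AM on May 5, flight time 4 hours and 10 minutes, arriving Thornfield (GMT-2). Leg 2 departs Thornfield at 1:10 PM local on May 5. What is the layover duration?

Convert departure to UTC: 12:35 AM + 1:00 = 1:35 AM UTC on May 5.
Add 4 hours 10 minutes flight time → 5:45 AM UTC.
Thornfield is UTC−2:00, so local arrival = 5:45 AM − 2:00 = 3:45 AM on May 5.
Layover = 1:10 PM − 3:45 AM = 9 hours 25 minutes.

9 hours 25 minutes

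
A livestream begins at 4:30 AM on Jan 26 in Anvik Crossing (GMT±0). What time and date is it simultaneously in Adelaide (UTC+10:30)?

3:00 PM on January 26

Anvik Crossing is UTC+0 so that is 4:30 AM UTC.
Adelaide is UTC+10:30: 4:30 AM + 10:30 = 3:00 PM on Jan 26.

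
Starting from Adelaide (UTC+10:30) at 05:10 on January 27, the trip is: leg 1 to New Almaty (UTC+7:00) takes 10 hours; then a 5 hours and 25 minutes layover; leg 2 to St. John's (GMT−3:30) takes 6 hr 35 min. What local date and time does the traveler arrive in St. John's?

13:10 on Jan 27

Convert departure to UTC: 05:10 − 10:30 = 18:40 UTC on Jan 26.
Add 10 hours leg 1 → 04:40 UTC (Jan 27).
Add 5 hours and 25 minutes layover in New Almaty → 10:05 UTC.
Add 6 hours and 35 minutes leg 2 → 16:40 UTC.
St. John's is UTC−3:30, so local arrival = 16:40 − 3:30 = 13:10 on Jan 27.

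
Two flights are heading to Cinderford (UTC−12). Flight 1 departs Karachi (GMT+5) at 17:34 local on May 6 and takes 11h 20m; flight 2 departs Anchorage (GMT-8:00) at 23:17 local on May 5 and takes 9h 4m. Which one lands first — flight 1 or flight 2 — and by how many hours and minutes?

the second, by 7 hours 33 minutes

Flight 1 in UTC: 17:34 − 5:00 = 12:34 on May 6.
+11 hours and 20 minutes → arrive 23:54 UTC on May 6.
Flight 2 in UTC: 23:17 + 8:00 = 07:17 on May 6.
+9 hours 4 minutes → arrive 16:21 UTC on May 6.
Flight 2 lands earlier by 7 hours 33 minutes.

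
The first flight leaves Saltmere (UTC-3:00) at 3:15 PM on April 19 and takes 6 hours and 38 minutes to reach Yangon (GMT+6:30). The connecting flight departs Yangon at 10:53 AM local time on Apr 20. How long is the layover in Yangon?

Convert departure to UTC: 3:15 PM + 3:00 = 6:15 PM UTC on Apr 19.
Add 6 hours and 38 minutes flight time → 12:53 AM UTC (Apr 20).
Yangon is UTC+6:30, so local arrival = 12:53 AM + 6:30 = 7:23 AM on Apr 20.
Layover = 10:53 AM − 7:23 AM = 3 hours 30 minutes.

3 hours 30 minutes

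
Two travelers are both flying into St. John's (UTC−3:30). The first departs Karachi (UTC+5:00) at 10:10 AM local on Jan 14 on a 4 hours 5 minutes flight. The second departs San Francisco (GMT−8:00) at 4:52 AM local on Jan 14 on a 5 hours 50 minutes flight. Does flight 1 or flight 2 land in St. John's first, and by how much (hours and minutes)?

Flight 1 in UTC: 10:10 AM − 5:00 = 5:10 AM on Jan 14.
+4 hours 5 minutes → arrive 9:15 AM UTC on Jan 14.
Flight 2 in UTC: 4:52 AM + 8:00 = 12:52 PM on Jan 14.
+5 hours and 50 minutes → arrive 6:42 PM UTC on Jan 14.
Flight 1 lands earlier by 9 hours 27 minutes.

the first, by 9 hours 27 minutes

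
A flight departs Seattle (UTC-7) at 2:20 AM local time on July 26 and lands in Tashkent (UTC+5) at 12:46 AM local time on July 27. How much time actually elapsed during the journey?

Departure in UTC: 2:20 AM + 7:00 = 9:20 AM on Jul 26.
Arrival in UTC: 12:46 AM − 5:00 = 7:46 PM on Jul 26.
Elapsed = 7:46 PM − 9:20 AM = 10 hours 26 minutes.

10 hours 26 minutes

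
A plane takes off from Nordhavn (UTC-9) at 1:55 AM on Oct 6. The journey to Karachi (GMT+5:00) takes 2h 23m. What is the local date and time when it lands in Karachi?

Karachi is 14:00 ahead of Nordhavn.
After 2 hours 23 minutes it is 4:18 AM in Nordhavn.
Shift by the zone difference: 4:18 AM + 14:00 = 6:18 PM on Oct 6 in Karachi.

6:18 PM on Oct 6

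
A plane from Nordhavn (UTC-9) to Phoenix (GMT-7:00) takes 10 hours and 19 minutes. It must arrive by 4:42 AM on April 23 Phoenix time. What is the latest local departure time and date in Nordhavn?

4:23 PM on April 22

Target arrival in UTC: 4:42 AM + 7:00 = 11:42 AM on Apr 23.
Subtract 10 hours 19 minutes → departure 1:23 AM UTC on Apr 23.
Nordhavn is UTC−9:00: 1:23 AM − 9:00 = 4:23 PM on Apr 22.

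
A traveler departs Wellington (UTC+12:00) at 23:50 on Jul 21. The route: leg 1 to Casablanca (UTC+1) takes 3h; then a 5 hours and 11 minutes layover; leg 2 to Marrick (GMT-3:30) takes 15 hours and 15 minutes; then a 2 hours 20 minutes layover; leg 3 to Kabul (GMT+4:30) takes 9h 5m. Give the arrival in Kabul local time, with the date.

03:11 on Jul 23

Convert departure to UTC: 23:50 − 12:00 = 11:50 UTC on Jul 21.
Add 3 hours leg 1 → 14:50 UTC.
Add 5 hours 11 minutes layover in Casablanca → 20:01 UTC.
Add 15 hours and 15 minutes leg 2 → 11:16 UTC (Jul 22).
Add 2 hours 20 minutes layover in Marrick → 13:36 UTC.
Add 9 hours 5 minutes leg 3 → 22:41 UTC.
Kabul is UTC+4:30, so local arrival = 22:41 + 4:30 = 03:11 on Jul 23.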